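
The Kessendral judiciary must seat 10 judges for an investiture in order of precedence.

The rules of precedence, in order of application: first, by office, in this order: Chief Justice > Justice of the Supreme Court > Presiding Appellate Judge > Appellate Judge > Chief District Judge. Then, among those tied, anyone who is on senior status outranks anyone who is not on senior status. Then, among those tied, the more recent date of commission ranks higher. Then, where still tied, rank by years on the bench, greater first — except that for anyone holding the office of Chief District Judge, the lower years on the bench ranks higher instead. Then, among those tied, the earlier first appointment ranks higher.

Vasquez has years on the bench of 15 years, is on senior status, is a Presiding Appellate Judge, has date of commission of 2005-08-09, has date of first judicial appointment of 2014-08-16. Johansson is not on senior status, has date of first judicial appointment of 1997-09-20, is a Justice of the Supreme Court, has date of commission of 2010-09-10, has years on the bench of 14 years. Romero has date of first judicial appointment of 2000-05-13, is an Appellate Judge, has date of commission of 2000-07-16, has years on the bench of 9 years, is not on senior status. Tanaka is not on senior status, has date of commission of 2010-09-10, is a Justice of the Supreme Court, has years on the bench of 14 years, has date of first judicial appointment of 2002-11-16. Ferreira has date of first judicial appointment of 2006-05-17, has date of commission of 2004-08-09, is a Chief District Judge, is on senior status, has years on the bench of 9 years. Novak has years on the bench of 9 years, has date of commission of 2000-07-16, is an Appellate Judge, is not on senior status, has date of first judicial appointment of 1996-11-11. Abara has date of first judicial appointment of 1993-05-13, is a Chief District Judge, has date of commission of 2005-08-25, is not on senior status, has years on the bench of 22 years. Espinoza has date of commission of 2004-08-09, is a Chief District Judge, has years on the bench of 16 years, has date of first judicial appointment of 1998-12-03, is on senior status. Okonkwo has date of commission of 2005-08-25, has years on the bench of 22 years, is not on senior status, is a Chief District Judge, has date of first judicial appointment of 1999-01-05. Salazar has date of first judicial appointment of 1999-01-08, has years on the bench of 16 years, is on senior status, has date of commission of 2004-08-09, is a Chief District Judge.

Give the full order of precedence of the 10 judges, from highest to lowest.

Johansson, Tanaka, Vasquez, Novak, Romero, Ferreira, Espinoza, Salazar, Abara, Okonkwo

By office: Johansson and Tanaka (Justice of the Supreme Court); then Vasquez (Presiding Appellate Judge); then Novak and Romero (Appellate Judge); then Ferreira, Espinoza, Salazar, Abara and Okonkwo (Chief District Judge).
Johansson and Tanaka are each not on senior status, so the next rule applies.
Johansson and Tanaka both have date of commission 2010-09-10, so the next rule applies.
Johansson and Tanaka both have years on the bench 14 years, so the next rule applies.
Among Johansson and Tanaka, by date of first judicial appointment (earlier first): Johansson (1997-09-20) before Tanaka (2002-11-16).
Novak and Romero are each not on senior status, so the next rule applies.
Novak and Romero both have date of commission 2000-07-16, so the next rule applies.
Novak and Romero both have years on the bench 9 years, so the next rule applies.
Among Novak and Romero, by date of first judicial appointment (earlier first): Novak (1996-11-11) before Romero (2000-05-13).
Among Ferreira, Espinoza, Salazar, Abara and Okonkwo, on senior status before not on senior status: Ferreira, Espinoza and Salazar (on senior status) before Abara and Okonkwo (not on senior status).
Ferreira, Espinoza and Salazar all have date of commission 2004-08-09, so the next rule applies.
Among Ferreira, Espinoza and Salazar, by years on the bench (lower first) (reversed rule for this group): Ferreira (9 years) before Espinoza and Salazar (16 years).
Among Espinoza and Salazar, by date of first judicial appointment (earlier first): Espinoza (1998-12-03) before Salazar (1999-01-08).
Abara and Okonkwo both have date of commission 2005-08-25, so the next rule applies.
Abara and Okonkwo both have years on the bench 22 years, so the next rule applies.
Among Abara and Okonkwo, by date of first judicial appointment (earlier first): Abara (1993-05-13) before Okonkwo (1999-01-05).
Full order: Johansson, Tanaka, Vasquez, Novak, Romero, Ferreira, Espinoza, Salazar, Abara, Okonkwo.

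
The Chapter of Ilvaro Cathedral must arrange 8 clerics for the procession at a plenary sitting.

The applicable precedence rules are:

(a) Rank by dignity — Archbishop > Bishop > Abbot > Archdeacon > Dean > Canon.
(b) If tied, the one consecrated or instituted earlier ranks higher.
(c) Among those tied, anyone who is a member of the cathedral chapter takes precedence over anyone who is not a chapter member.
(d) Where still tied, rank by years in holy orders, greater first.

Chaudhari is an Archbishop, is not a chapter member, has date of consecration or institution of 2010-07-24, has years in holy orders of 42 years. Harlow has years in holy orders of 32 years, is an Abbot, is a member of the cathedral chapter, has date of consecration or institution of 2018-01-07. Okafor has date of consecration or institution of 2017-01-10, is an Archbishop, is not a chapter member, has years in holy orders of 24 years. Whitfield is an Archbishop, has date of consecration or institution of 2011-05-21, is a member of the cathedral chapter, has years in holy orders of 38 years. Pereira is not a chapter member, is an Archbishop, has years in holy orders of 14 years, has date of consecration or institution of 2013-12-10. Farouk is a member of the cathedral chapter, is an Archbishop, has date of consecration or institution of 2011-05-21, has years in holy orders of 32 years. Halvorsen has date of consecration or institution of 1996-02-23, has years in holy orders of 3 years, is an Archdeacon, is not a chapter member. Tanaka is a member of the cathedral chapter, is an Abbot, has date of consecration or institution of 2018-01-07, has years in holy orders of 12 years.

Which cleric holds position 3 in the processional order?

By dignity: Chaudhari, Whitfield, Farouk, Pereira and Okafor (Archbishop); then Harlow and Tanaka (Abbot); then Halvorsen (Archdeacon).
Among Chaudhari, Whitfield, Farouk, Pereira and Okafor, by date of consecration or institution (earlier first): Chaudhari (2010-07-24) before Whitfield and Farouk (2011-05-21) before Pereira (2013-12-10) before Okafor (2017-01-10).
Whitfield and Farouk are each a member of the cathedral chapter, so the next rule applies.
Among Whitfield and Farouk, by years in holy orders (higher first): Whitfield (38 years) before Farouk (32 years).
Harlow and Tanaka both have date of consecration or institution 2018-01-07, so the next rule applies.
Harlow and Tanaka are each a member of the cathedral chapter, so the next rule applies.
Among Harlow and Tanaka, by years in holy orders (higher first): Harlow (32 years) before Tanaka (12 years).
Order: Chaudhari, Whitfield, Farouk, Pereira, Okafor, Harlow, Tanaka, Halvorsen.

Farouk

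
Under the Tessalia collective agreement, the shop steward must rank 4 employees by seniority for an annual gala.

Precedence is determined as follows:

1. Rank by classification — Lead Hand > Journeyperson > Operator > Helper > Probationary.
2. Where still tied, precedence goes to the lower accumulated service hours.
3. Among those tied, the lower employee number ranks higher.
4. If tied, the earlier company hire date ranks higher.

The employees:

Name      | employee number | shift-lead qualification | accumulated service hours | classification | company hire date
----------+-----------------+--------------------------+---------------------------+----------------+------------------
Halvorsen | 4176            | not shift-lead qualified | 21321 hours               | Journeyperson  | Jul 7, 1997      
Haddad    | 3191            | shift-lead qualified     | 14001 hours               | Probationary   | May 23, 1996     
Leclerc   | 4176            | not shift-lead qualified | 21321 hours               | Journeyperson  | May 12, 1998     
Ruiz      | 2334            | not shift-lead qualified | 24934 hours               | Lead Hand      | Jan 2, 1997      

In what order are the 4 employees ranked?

By classification: Ruiz (Lead Hand); then Halvorsen and Leclerc (Journeyperson); then Haddad (Probationary).
Halvorsen and Leclerc both have accumulated service hours 21321 hours, so the next rule applies.
Halvorsen and Leclerc both have employee number 4176, so the next rule applies.
Among Halvorsen and Leclerc, by company hire date (earlier first): Halvorsen (Jul 7, 1997) before Leclerc (May 12, 1998).
Full order: Ruiz, Halvorsen, Leclerc, Haddad.

Ruiz, Halvorsen, Leclerc, Haddad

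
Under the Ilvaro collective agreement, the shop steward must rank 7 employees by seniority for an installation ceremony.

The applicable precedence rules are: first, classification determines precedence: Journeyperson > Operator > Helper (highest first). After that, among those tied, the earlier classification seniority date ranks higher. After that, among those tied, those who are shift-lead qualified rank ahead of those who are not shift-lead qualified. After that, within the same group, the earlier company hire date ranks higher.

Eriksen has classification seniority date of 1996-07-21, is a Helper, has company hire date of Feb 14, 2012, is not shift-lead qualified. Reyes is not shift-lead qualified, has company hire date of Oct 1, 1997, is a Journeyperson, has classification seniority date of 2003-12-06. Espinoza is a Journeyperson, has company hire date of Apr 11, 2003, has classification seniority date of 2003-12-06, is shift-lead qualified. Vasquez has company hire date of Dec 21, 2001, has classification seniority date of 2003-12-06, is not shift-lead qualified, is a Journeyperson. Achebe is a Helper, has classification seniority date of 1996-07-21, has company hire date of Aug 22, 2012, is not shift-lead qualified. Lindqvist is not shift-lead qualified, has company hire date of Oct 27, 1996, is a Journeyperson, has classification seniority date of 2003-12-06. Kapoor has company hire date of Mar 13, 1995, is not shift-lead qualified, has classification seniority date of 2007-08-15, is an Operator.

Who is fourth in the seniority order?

By classification: Espinoza, Lindqvist, Reyes and Vasquez (Journeyperson); then Kapoor (Operator); then Eriksen and Achebe (Helper).
Espinoza, Lindqvist, Reyes and Vasquez all have classification seniority date 2003-12-06, so the next rule applies.
Among Espinoza, Lindqvist, Reyes and Vasquez, shift-lead qualified before not shift-lead qualified: Espinoza (shift-lead qualified) before Lindqvist, Reyes and Vasquez (not shift-lead qualified).
Among Lindqvist, Reyes and Vasquez, by company hire date (earlier first): Lindqvist (Oct 27, 1996) before Reyes (Oct 1, 1997) before Vasquez (Dec 21, 2001).
Eriksen and Achebe both have classification seniority date 1996-07-21, so the next rule applies.
Eriksen and Achebe are each not shift-lead qualified, so the next rule applies.
Among Eriksen and Achebe, by company hire date (earlier first): Eriksen (Feb 14, 2012) before Achebe (Aug 22, 2012).
Order: Espinoza, Lindqvist, Reyes, Vasquez, Kapoor, Eriksen, Achebe.

Vasquez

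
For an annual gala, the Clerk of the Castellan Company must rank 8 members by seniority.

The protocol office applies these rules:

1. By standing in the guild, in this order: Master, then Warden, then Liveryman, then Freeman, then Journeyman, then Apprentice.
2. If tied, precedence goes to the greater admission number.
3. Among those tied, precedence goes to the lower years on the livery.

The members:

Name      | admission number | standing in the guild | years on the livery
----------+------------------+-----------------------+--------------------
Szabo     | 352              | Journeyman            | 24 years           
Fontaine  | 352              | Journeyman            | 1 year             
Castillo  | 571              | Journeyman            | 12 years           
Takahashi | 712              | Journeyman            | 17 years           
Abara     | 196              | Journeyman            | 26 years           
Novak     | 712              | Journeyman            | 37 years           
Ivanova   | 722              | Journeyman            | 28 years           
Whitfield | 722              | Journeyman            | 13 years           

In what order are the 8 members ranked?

Whitfield, Ivanova, Takahashi, Novak, Castillo, Fontaine, Szabo, Abara

By standing in the guild: Whitfield, Ivanova, Takahashi, Novak, Castillo, Fontaine, Szabo and Abara (Journeyman).
Among Whitfield, Ivanova, Takahashi, Novak, Castillo, Fontaine, Szabo and Abara, by admission number (higher first): Whitfield and Ivanova (722) before Takahashi and Novak (712) before Castillo (571) before Fontaine and Szabo (352) before Abara (196).
Among Whitfield and Ivanova, by years on the livery (lower first): Whitfield (13 years) before Ivanova (28 years).
Among Takahashi and Novak, by years on the livery (lower first): Takahashi (17 years) before Novak (37 years).
Among Fontaine and Szabo, by years on the livery (lower first): Fontaine (1 year) before Szabo (24 years).
Full order: Whitfield, Ivanova, Takahashi, Novak, Castillo, Fontaine, Szabo, Abara.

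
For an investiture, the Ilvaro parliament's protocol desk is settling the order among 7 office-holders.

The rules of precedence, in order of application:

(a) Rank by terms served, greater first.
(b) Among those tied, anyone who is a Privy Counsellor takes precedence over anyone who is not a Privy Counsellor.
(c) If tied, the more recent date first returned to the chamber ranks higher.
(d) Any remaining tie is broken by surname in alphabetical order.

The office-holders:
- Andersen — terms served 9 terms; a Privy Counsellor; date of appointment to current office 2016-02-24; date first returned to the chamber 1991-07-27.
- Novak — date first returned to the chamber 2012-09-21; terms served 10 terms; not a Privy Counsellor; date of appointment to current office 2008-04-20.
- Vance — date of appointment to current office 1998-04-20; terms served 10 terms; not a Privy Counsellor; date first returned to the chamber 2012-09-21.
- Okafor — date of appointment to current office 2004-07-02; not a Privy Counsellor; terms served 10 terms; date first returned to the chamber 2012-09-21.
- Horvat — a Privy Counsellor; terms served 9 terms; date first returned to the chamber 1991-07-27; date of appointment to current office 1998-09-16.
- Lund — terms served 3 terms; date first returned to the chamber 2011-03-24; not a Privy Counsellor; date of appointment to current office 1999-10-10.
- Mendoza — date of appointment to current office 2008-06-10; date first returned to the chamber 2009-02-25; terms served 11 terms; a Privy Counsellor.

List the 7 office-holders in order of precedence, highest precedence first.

By terms served (higher first): Mendoza (11 terms); then Novak, Okafor and Vance (each 10 terms); then Andersen and Horvat (both 9 terms); then Lund (3 terms).
Novak, Okafor and Vance are each not a Privy Counsellor, so the next rule applies.
Novak, Okafor and Vance all have date first returned to the chamber 2012-09-21, so the next rule applies.
Among Novak, Okafor and Vance, alphabetically by surname: Novak before Okafor before Vance.
Andersen and Horvat are each a Privy Counsellor, so the next rule applies.
Andersen and Horvat both have date first returned to the chamber 1991-07-27, so the next rule applies.
Among Andersen and Horvat, alphabetically by surname: Andersen before Horvat.
Full order: Mendoza, Novak, Okafor, Vance, Andersen, Horvat, Lund.

Mendoza, Novak, Okafor, Vance, Andersen, Horvat, Lund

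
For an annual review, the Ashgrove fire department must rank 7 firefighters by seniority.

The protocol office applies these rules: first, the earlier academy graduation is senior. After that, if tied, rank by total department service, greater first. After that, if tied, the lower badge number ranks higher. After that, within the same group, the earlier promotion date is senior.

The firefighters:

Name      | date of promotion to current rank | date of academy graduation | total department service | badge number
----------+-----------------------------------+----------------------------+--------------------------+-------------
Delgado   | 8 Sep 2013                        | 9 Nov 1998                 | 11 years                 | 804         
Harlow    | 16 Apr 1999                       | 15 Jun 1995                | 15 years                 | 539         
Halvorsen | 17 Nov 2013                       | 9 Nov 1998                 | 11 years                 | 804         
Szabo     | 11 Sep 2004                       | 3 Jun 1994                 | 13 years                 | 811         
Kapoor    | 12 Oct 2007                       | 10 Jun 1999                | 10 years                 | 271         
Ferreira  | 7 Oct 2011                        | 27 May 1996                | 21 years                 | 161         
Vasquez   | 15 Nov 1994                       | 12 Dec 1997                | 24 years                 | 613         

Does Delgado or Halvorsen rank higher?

Delgado

By date of academy graduation (earlier first): Szabo (3 Jun 1994); then Harlow (15 Jun 1995); then Ferreira (27 May 1996); then Vasquez (12 Dec 1997); then Delgado and Halvorsen (both 9 Nov 1998); then Kapoor (10 Jun 1999).
Delgado and Halvorsen both have total department service 11 years, so the next rule applies.
Delgado and Halvorsen both have badge number 804, so the next rule applies.
Among Delgado and Halvorsen, by date of promotion to current rank (earlier first): Delgado (8 Sep 2013) before Halvorsen (17 Nov 2013).
So Delgado takes precedence.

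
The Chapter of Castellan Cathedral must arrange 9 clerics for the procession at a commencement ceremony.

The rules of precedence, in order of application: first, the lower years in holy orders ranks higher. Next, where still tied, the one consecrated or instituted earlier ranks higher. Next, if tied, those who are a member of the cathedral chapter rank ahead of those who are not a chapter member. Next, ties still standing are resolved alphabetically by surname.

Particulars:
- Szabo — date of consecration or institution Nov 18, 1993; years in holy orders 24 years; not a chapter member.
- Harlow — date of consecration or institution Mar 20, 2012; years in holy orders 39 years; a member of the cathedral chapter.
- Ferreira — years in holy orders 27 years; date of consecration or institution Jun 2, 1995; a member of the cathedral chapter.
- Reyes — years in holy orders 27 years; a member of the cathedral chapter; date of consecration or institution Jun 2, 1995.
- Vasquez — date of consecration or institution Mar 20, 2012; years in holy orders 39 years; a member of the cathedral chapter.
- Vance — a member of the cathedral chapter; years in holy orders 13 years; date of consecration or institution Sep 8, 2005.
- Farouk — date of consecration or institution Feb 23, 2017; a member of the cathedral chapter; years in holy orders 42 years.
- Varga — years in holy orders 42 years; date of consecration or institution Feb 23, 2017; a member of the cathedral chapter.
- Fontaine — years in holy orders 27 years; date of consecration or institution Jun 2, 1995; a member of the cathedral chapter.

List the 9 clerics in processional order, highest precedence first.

Vance, Szabo, Ferreira, Fontaine, Reyes, Harlow, Vasquez, Farouk, Varga

By years in holy orders (lower first): Vance (13 years); then Szabo (24 years); then Ferreira, Fontaine and Reyes (each 27 years); then Harlow and Vasquez (both 39 years); then Farouk and Varga (both 42 years).
Ferreira, Fontaine and Reyes all have date of consecration or institution Jun 2, 1995, so the next rule applies.
Ferreira, Fontaine and Reyes are each a member of the cathedral chapter, so the next rule applies.
Among Ferreira, Fontaine and Reyes, alphabetically by surname: Ferreira before Fontaine before Reyes.
Harlow and Vasquez both have date of consecration or institution Mar 20, 2012, so the next rule applies.
Harlow and Vasquez are each a member of the cathedral chapter, so the next rule applies.
Among Harlow and Vasquez, alphabetically by surname: Harlow before Vasquez.
Farouk and Varga both have date of consecration or institution Feb 23, 2017, so the next rule applies.
Farouk and Varga are each a member of the cathedral chapter, so the next rule applies.
Among Farouk and Varga, alphabetically by surname: Farouk before Varga.
Full order: Vance, Szabo, Ferreira, Fontaine, Reyes, Harlow, Vasquez, Farouk, Varga.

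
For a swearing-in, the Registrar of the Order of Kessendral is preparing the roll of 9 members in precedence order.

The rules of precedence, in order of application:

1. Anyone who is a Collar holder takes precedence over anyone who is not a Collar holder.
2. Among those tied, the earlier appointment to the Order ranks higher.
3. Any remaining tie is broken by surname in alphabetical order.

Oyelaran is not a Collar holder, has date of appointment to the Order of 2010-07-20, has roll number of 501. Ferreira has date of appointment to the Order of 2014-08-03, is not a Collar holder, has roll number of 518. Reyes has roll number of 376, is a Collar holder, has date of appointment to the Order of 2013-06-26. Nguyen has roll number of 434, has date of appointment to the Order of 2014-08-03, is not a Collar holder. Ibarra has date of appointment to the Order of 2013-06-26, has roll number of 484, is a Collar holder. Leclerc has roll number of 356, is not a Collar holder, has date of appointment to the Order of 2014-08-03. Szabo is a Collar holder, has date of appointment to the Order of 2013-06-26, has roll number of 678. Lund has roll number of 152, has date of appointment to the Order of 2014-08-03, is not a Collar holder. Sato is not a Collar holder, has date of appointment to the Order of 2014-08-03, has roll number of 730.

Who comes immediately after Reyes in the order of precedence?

Szabo

By the first rule: Ibarra, Reyes and Szabo (each a Collar holder); then Oyelaran, Ferreira, Leclerc, Lund, Nguyen and Sato (each not a Collar holder).
Ibarra, Reyes and Szabo all have date of appointment to the Order 2013-06-26, so the next rule applies.
Among Ibarra, Reyes and Szabo, alphabetically by surname: Ibarra before Reyes before Szabo.
Among Oyelaran, Ferreira, Leclerc, Lund, Nguyen and Sato, by date of appointment to the Order (earlier first): Oyelaran (2010-07-20) before Ferreira, Leclerc, Lund, Nguyen and Sato (2014-08-03).
Among Ferreira, Leclerc, Lund, Nguyen and Sato, alphabetically by surname: Ferreira before Leclerc before Lund before Nguyen before Sato.
Order: Ibarra, Reyes, Szabo, Oyelaran, Ferreira, Leclerc, Lund, Nguyen, Sato.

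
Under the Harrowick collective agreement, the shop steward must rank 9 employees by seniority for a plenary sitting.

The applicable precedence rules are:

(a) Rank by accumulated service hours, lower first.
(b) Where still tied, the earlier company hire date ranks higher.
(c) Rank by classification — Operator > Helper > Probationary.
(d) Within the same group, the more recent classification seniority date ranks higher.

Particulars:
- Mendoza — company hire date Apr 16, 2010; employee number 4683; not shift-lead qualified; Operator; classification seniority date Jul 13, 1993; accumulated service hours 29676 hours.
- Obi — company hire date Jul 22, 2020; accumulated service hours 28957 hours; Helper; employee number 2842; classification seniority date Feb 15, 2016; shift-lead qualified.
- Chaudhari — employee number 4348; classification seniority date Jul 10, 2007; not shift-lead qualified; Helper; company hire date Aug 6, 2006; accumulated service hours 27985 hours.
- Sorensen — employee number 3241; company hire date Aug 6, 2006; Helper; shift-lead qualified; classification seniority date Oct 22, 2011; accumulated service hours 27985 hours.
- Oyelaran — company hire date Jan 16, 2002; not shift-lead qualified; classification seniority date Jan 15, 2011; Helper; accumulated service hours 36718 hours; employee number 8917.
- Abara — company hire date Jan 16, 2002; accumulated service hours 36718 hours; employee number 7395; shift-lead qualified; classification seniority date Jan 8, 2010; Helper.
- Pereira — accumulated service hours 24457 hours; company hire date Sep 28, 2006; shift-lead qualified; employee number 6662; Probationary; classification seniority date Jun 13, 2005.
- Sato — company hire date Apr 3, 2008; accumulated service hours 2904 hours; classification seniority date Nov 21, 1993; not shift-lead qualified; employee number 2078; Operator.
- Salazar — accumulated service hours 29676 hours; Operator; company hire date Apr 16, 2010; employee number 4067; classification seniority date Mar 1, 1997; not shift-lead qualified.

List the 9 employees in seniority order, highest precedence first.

Sato, Pereira, Sorensen, Chaudhari, Obi, Salazar, Mendoza, Oyelaran, Abara

By accumulated service hours (lower first): Sato (2904 hours); then Pereira (24457 hours); then Sorensen and Chaudhari (both 27985 hours); then Obi (28957 hours); then Salazar and Mendoza (both 29676 hours); then Oyelaran and Abara (both 36718 hours).
Sorensen and Chaudhari both have company hire date Aug 6, 2006, so the next rule applies.
Sorensen and Chaudhari are each Helper, so the next rule applies.
Among Sorensen and Chaudhari, by classification seniority date (later first): Sorensen (Oct 22, 2011) before Chaudhari (Jul 10, 2007).
Salazar and Mendoza both have company hire date Apr 16, 2010, so the next rule applies.
Salazar and Mendoza are each Operator, so the next rule applies.
Among Salazar and Mendoza, by classification seniority date (later first): Salazar (Mar 1, 1997) before Mendoza (Jul 13, 1993).
Oyelaran and Abara both have company hire date Jan 16, 2002, so the next rule applies.
Oyelaran and Abara are each Helper, so the next rule applies.
Among Oyelaran and Abara, by classification seniority date (later first): Oyelaran (Jan 15, 2011) before Abara (Jan 8, 2010).
Full order: Sato, Pereira, Sorensen, Chaudhari, Obi, Salazar, Mendoza, Oyelaran, Abara.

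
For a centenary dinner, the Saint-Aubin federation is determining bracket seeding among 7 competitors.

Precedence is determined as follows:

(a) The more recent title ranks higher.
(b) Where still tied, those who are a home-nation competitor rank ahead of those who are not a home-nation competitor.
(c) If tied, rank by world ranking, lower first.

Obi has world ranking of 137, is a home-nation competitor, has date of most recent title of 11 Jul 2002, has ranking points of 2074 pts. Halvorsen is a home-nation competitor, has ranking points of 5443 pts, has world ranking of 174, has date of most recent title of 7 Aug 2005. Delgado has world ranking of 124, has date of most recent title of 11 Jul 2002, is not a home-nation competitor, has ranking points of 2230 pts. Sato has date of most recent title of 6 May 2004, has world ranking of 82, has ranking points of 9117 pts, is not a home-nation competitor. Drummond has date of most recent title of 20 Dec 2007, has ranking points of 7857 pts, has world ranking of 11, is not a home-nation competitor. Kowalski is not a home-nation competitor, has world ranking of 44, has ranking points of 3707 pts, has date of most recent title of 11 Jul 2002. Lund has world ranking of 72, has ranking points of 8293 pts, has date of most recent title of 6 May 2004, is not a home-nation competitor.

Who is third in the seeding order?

By date of most recent title (later first): Drummond (20 Dec 2007); then Halvorsen (7 Aug 2005); then Lund and Sato (both 6 May 2004); then Obi, Kowalski and Delgado (each 11 Jul 2002).
Lund and Sato are each not a home-nation competitor, so the next rule applies.
Among Lund and Sato, by world ranking (lower first): Lund (72) before Sato (82).
Among Obi, Kowalski and Delgado, a home-nation competitor before not a home-nation competitor: Obi (a home-nation competitor) before Kowalski and Delgado (not a home-nation competitor).
Among Kowalski and Delgado, by world ranking (lower first): Kowalski (44) before Delgado (124).
Order: Drummond, Halvorsen, Lund, Sato, Obi, Kowalski, Delgado.

Lund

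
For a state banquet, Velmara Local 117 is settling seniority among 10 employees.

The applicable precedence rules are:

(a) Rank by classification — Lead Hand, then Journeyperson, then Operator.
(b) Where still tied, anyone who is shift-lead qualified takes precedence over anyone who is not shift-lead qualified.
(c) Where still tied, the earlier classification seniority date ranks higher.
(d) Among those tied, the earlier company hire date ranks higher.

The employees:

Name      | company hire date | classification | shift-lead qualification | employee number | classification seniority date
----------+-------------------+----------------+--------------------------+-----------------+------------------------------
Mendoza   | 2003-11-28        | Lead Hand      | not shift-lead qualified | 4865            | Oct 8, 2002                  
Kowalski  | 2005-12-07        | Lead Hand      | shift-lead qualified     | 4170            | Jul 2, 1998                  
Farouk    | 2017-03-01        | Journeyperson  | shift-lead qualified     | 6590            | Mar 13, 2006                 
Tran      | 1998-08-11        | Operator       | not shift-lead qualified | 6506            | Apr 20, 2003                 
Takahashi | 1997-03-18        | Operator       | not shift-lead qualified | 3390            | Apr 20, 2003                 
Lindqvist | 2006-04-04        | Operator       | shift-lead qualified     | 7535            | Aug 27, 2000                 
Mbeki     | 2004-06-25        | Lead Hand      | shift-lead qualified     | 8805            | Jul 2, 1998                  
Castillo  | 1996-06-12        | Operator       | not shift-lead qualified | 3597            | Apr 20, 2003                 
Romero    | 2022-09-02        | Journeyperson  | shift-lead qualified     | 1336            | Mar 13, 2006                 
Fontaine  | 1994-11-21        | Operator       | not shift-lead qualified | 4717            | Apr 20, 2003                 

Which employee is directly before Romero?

Farouk

By classification: Mbeki, Kowalski and Mendoza (Lead Hand); then Farouk and Romero (Journeyperson); then Lindqvist, Fontaine, Castillo, Takahashi and Tran (Operator).
Among Mbeki, Kowalski and Mendoza, shift-lead qualified before not shift-lead qualified: Mbeki and Kowalski (shift-lead qualified) before Mendoza (not shift-lead qualified).
Mbeki and Kowalski both have classification seniority date Jul 2, 1998, so the next rule applies.
Among Mbeki and Kowalski, by company hire date (earlier first): Mbeki (2004-06-25) before Kowalski (2005-12-07).
Farouk and Romero are each shift-lead qualified, so the next rule applies.
Farouk and Romero both have classification seniority date Mar 13, 2006, so the next rule applies.
Among Farouk and Romero, by company hire date (earlier first): Farouk (2017-03-01) before Romero (2022-09-02).
Among Lindqvist, Fontaine, Castillo, Takahashi and Tran, shift-lead qualified before not shift-lead qualified: Lindqvist (shift-lead qualified) before Fontaine, Castillo, Takahashi and Tran (not shift-lead qualified).
Fontaine, Castillo, Takahashi and Tran all have classification seniority date Apr 20, 2003, so the next rule applies.
Among Fontaine, Castillo, Takahashi and Tran, by company hire date (earlier first): Fontaine (1994-11-21) before Castillo (1996-06-12) before Takahashi (1997-03-18) before Tran (1998-08-11).
Order: Mbeki, Kowalski, Mendoza, Farouk, Romero, Lindqvist, Fontaine, Castillo, Takahashi, Tran.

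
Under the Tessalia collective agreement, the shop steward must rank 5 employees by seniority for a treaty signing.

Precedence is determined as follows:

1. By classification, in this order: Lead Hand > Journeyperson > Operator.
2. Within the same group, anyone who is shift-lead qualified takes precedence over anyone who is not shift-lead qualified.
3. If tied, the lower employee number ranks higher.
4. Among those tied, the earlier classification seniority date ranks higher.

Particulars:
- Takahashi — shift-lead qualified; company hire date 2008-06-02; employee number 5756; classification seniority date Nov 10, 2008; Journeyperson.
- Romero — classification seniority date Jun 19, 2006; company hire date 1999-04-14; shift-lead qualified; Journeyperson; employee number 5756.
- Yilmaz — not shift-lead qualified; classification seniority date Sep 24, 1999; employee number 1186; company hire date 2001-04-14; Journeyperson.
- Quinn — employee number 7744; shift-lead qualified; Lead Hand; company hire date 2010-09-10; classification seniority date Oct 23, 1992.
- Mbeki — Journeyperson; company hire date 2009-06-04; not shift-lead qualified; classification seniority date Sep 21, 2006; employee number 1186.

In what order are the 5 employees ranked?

Quinn, Romero, Takahashi, Yilmaz, Mbeki

By classification: Quinn (Lead Hand); then Romero, Takahashi, Yilmaz and Mbeki (Journeyperson).
Among Romero, Takahashi, Yilmaz and Mbeki, shift-lead qualified before not shift-lead qualified: Romero and Takahashi (shift-lead qualified) before Yilmaz and Mbeki (not shift-lead qualified).
Romero and Takahashi both have employee number 5756, so the next rule applies.
Among Romero and Takahashi, by classification seniority date (earlier first): Romero (Jun 19, 2006) before Takahashi (Nov 10, 2008).
Yilmaz and Mbeki both have employee number 1186, so the next rule applies.
Among Yilmaz and Mbeki, by classification seniority date (earlier first): Yilmaz (Sep 24, 1999) before Mbeki (Sep 21, 2006).
Full order: Quinn, Romero, Takahashi, Yilmaz, Mbeki.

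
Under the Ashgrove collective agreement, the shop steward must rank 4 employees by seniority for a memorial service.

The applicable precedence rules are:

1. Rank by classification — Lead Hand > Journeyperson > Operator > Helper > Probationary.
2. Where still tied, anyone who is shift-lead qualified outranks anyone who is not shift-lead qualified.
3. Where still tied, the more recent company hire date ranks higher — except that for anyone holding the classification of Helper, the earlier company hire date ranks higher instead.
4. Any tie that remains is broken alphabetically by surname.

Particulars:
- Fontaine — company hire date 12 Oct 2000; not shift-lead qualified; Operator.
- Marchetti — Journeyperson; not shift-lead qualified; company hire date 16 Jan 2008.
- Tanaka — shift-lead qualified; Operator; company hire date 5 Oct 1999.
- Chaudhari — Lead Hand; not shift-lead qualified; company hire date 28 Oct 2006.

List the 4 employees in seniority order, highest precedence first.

By classification: Chaudhari (Lead Hand); then Marchetti (Journeyperson); then Tanaka and Fontaine (Operator).
Among Tanaka and Fontaine, shift-lead qualified before not shift-lead qualified: Tanaka (shift-lead qualified) before Fontaine (not shift-lead qualified).
Full order: Chaudhari, Marchetti, Tanaka, Fontaine.

Chaudhari, Marchetti, Tanaka, Fontaine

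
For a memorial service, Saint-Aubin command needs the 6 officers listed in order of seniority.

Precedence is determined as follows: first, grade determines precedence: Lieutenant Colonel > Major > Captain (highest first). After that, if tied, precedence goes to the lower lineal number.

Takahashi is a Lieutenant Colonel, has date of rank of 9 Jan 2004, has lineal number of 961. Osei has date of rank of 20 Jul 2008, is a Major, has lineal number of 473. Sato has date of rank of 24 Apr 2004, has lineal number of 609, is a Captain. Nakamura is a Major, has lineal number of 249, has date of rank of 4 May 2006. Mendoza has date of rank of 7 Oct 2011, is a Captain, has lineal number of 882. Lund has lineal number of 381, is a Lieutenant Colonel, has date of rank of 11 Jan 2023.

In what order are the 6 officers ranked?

By grade: Lund and Takahashi (Lieutenant Colonel); then Nakamura and Osei (Major); then Sato and Mendoza (Captain).
Among Lund and Takahashi, by lineal number (lower first): Lund (381) before Takahashi (961).
Among Nakamura and Osei, by lineal number (lower first): Nakamura (249) before Osei (473).
Among Sato and Mendoza, by lineal number (lower first): Sato (609) before Mendoza (882).
Full order: Lund, Takahashi, Nakamura, Osei, Sato, Mendoza.

Lund, Takahashi, Nakamura, Osei, Sato, Mendoza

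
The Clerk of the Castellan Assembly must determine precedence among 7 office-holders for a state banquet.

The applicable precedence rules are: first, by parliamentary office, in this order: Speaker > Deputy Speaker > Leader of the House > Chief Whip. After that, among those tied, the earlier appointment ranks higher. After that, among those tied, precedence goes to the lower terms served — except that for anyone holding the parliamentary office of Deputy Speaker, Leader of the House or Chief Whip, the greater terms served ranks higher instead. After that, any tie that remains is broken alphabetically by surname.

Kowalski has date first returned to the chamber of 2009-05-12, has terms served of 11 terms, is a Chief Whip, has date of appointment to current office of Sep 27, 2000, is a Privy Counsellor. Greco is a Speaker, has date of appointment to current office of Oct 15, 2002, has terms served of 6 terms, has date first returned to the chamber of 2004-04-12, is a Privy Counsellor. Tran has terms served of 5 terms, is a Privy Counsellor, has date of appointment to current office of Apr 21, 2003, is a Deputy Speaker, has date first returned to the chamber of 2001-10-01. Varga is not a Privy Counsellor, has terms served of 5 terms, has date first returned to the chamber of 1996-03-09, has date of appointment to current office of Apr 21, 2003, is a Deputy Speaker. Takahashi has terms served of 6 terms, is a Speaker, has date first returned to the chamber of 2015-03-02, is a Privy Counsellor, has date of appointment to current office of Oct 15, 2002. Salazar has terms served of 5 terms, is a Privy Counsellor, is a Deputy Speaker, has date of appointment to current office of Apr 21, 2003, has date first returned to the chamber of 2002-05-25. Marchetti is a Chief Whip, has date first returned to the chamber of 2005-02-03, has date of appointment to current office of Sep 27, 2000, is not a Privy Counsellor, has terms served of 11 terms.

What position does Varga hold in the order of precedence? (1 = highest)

5

By parliamentary office: Greco and Takahashi (Speaker); then Salazar, Tran and Varga (Deputy Speaker); then Kowalski and Marchetti (Chief Whip).
Greco and Takahashi both have date of appointment to current office Oct 15, 2002, so the next rule applies.
Greco and Takahashi both have terms served 6 terms, so the next rule applies.
Among Greco and Takahashi, alphabetically by surname: Greco before Takahashi.
Salazar, Tran and Varga all have date of appointment to current office Apr 21, 2003, so the next rule applies.
Salazar, Tran and Varga all have terms served 5 terms, so the next rule applies.
Among Salazar, Tran and Varga, alphabetically by surname: Salazar before Tran before Varga.
Kowalski and Marchetti both have date of appointment to current office Sep 27, 2000, so the next rule applies.
Kowalski and Marchetti both have terms served 11 terms, so the next rule applies.
Among Kowalski and Marchetti, alphabetically by surname: Kowalski before Marchetti.
Order: Greco, Takahashi, Salazar, Tran, Varga, Kowalski, Marchetti. So position 5.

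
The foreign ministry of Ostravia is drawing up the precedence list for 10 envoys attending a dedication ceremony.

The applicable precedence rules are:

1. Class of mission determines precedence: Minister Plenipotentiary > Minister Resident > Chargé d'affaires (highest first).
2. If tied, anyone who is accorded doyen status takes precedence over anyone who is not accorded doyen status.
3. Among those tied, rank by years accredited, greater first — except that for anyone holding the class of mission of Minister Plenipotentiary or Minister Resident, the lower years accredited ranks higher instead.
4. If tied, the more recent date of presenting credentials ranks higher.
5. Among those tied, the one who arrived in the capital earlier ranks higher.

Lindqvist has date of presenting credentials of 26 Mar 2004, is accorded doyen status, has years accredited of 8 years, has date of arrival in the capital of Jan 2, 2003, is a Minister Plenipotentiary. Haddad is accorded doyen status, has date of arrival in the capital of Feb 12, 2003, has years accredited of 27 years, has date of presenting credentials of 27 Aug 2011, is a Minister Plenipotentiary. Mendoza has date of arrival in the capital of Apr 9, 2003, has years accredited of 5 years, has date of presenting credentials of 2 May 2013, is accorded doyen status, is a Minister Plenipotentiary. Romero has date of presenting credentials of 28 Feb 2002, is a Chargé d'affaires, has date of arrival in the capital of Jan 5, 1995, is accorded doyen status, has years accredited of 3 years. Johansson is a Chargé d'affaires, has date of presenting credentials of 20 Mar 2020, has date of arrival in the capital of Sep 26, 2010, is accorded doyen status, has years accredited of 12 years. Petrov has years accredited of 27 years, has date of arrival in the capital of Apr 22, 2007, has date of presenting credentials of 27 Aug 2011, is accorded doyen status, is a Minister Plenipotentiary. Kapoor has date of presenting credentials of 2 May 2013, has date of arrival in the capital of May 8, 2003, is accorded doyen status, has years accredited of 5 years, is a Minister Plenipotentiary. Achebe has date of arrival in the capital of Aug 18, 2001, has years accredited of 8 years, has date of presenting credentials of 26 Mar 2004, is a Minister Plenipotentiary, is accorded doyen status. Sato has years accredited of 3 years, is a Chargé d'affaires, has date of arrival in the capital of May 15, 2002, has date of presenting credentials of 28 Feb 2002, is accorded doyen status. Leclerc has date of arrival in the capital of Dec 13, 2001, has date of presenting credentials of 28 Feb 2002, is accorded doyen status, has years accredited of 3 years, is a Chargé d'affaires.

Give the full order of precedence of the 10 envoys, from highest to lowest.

Mendoza, Kapoor, Achebe, Lindqvist, Haddad, Petrov, Johansson, Romero, Leclerc, Sato

By class of mission: Mendoza, Kapoor, Achebe, Lindqvist, Haddad and Petrov (Minister Plenipotentiary); then Johansson, Romero, Leclerc and Sato (Chargé d'affaires).
Mendoza, Kapoor, Achebe, Lindqvist, Haddad and Petrov are each accorded doyen status, so the next rule applies.
Among Mendoza, Kapoor, Achebe, Lindqvist, Haddad and Petrov, by years accredited (lower first) (reversed rule for this group): Mendoza and Kapoor (5 years) before Achebe and Lindqvist (8 years) before Haddad and Petrov (27 years).
Mendoza and Kapoor both have date of presenting credentials 2 May 2013, so the next rule applies.
Among Mendoza and Kapoor, by date of arrival in the capital (earlier first): Mendoza (Apr 9, 2003) before Kapoor (May 8, 2003).
Achebe and Lindqvist both have date of presenting credentials 26 Mar 2004, so the next rule applies.
Among Achebe and Lindqvist, by date of arrival in the capital (earlier first): Achebe (Aug 18, 2001) before Lindqvist (Jan 2, 2003).
Haddad and Petrov both have date of presenting credentials 27 Aug 2011, so the next rule applies.
Among Haddad and Petrov, by date of arrival in the capital (earlier first): Haddad (Feb 12, 2003) before Petrov (Apr 22, 2007).
Johansson, Romero, Leclerc and Sato are each accorded doyen status, so the next rule applies.
Among Johansson, Romero, Leclerc and Sato, by years accredited (higher first): Johansson (12 years) before Romero, Leclerc and Sato (3 years).
Romero, Leclerc and Sato all have date of presenting credentials 28 Feb 2002, so the next rule applies.
Among Romero, Leclerc and Sato, by date of arrival in the capital (earlier first): Romero (Jan 5, 1995) before Leclerc (Dec 13, 2001) before Sato (May 15, 2002).
Full order: Mendoza, Kapoor, Achebe, Lindqvist, Haddad, Petrov, Johansson, Romero, Leclerc, Sato.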